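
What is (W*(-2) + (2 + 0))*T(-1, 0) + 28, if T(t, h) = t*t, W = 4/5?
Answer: 142/5 ≈ 28.400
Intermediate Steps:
W = ⅘ (W = 4*(⅕) = ⅘ ≈ 0.80000)
T(t, h) = t²
(W*(-2) + (2 + 0))*T(-1, 0) + 28 = ((⅘)*(-2) + (2 + 0))*(-1)² + 28 = (-8/5 + 2)*1 + 28 = (⅖)*1 + 28 = ⅖ + 28 = 142/5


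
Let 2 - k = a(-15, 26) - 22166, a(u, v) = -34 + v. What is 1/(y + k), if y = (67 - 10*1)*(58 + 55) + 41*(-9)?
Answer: 1/28248 ≈ 3.5401e-5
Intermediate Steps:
y = 6072 (y = (67 - 10)*113 - 369 = 57*113 - 369 = 6441 - 369 = 6072)
k = 22176 (k = 2 - ((-34 + 26) - 22166) = 2 - (-8 - 22166) = 2 - 1*(-22174) = 2 + 22174 = 22176)
1/(y + k) = 1/(6072 + 22176) = 1/28248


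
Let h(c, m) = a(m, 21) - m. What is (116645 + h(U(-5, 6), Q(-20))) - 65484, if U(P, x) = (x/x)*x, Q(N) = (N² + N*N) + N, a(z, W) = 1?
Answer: 50382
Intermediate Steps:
Q(N) = N + 2*N² (Q(N) = (N² + N²) + N = 2*N² + N = N + 2*N²)
U(P, x) = x (U(P, x) = 1*x = x)
h(c, m) = 1 - m
(116645 + h(U(-5, 6), Q(-20))) - 65484 = (116645 + (1 - (-20)*(1 + 2*(-20)))) - 65484 = (116645 + (1 - (-20)*(1 - 40))) - 65484 = (116645 + (1 - (-20)*(-39))) - 65484 = (116645 + (1 - 1*780)) - 65484 = (116645 + (1 - 780)) - 65484 = (116645 - 779) - 65484 = 115866 - 65484 = 50382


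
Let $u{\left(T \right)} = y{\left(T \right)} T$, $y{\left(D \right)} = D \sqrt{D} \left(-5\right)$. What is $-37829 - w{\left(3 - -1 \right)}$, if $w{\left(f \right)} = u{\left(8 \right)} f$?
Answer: $-37829 + 2560 \sqrt{2} \approx -34209.0$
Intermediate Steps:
$y{\left(D \right)} = - 5 D^{\frac{3}{2}}$ ($y{\left(D \right)} = D^{\frac{3}{2}} \left(-5\right) = - 5 D^{\frac{3}{2}}$)
$u{\left(T \right)} = - 5 T^{\frac{5}{2}}$ ($u{\left(T \right)} = - 5 T^{\frac{3}{2}} T = - 5 T^{\frac{5}{2}}$)
$w{\left(f \right)} = - 640 f \sqrt{2}$ ($w{\left(f \right)} = - 5 \cdot 8^{\frac{5}{2}} f = - 5 \cdot 128 \sqrt{2} f = - 640 \sqrt{2} f = - 640 f \sqrt{2}$)
$-37829 - w{\left(3 - -1 \right)} = -37829 - - 640 \left(3 - -1\right) \sqrt{2} = -37829 - - 640 \left(3 + 1\right) \sqrt{2} = -37829 - \left(-640\right) 4 \sqrt{2} = -37829 - - 2560 \sqrt{2} = -37829 + 2560 \sqrt{2}$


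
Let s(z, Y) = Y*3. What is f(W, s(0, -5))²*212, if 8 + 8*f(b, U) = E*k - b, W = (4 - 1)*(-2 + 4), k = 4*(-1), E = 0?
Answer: 2597/4 ≈ 649.25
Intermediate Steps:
s(z, Y) = 3*Y
k = -4
W = 6 (W = 3*2 = 6)
f(b, U) = -1 - b/8 (f(b, U) = -1 + (0*(-4) - b)/8 = -1 + (0 - b)/8 = -1 + (-b)/8 = -1 - b/8)
f(W, s(0, -5))²*212 = (-1 - ⅛*6)²*212 = (-1 - ¾)²*212 = (-7/4)²*212 = (49/16)*212 = 2597/4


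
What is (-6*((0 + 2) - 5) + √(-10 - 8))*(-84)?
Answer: -1512 - 252*I*√2 ≈ -1512.0 - 356.38*I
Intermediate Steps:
(-6*((0 + 2) - 5) + √(-10 - 8))*(-84) = (-6*(2 - 5) + √(-18))*(-84) = (-6*(-3) + 3*I*√2)*(-84) = (18 + 3*I*√2)*(-84) = -1512 - 252*I*√2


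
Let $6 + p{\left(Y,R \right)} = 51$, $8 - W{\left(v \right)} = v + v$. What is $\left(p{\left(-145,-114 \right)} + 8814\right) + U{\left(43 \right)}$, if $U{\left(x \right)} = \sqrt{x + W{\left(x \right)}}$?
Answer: $8859 + i \sqrt{35} \approx 8859.0 + 5.9161 i$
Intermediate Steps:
$W{\left(v \right)} = 8 - 2 v$ ($W{\left(v \right)} = 8 - \left(v + v\right) = 8 - 2 v$)
$p{\left(Y,R \right)} = 45$ ($p{\left(Y,R \right)} = -6 + 51 = 45$)
$U{\left(x \right)} = \sqrt{8 - x}$ ($U{\left(x \right)} = \sqrt{x - \left(-8 + 2 x\right)} = \sqrt{8 - x}$)
$\left(p{\left(-145,-114 \right)} + 8814\right) + U{\left(43 \right)} = \left(45 + 8814\right) + \sqrt{8 - 43} = 8859 + \sqrt{8 - 43} = 8859 + \sqrt{-35} = 8859 + i \sqrt{35}$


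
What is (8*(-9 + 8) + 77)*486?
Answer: 33534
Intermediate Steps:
(8*(-9 + 8) + 77)*486 = (8*(-1) + 77)*486 = (-8 + 77)*486 = 69*486 = 33534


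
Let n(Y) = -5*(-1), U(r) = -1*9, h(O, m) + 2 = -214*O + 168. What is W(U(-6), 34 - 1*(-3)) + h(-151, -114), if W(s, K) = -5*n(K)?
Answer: 32455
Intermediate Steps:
h(O, m) = 166 - 214*O (h(O, m) = -2 + (-214*O + 168) = -2 + (168 - 214*O) = 166 - 214*O)
U(r) = -9
n(Y) = 5
W(s, K) = -25 (W(s, K) = -5*5 = -25)
W(U(-6), 34 - 1*(-3)) + h(-151, -114) = -25 + (166 - 214*(-151)) = -25 + (166 + 32314) = -25 + 32480 = 32455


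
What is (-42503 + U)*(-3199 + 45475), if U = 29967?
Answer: -529971936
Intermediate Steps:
(-42503 + U)*(-3199 + 45475) = (-42503 + 29967)*(-3199 + 45475) = -12536*42276 = -529971936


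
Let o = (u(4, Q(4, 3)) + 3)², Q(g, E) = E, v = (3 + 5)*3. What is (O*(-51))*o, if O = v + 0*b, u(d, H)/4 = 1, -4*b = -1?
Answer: -59976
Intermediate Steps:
b = ¼ (b = -¼*(-1) = ¼ ≈ 0.25000)
v = 24 (v = 8*3 = 24)
u(d, H) = 4 (u(d, H) = 4*1 = 4)
o = 49 (o = (4 + 3)² = 7² = 49)
O = 24 (O = 24 + 0*(¼) = 24 + 0 = 24)
(O*(-51))*o = (24*(-51))*49 = -1224*49 = -59976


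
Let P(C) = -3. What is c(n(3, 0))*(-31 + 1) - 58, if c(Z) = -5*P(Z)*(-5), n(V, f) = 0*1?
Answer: 2192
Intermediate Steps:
n(V, f) = 0
c(Z) = -75 (c(Z) = -5*(-3)*(-5) = 15*(-5) = -75)
c(n(3, 0))*(-31 + 1) - 58 = -75*(-31 + 1) - 58 = -75*(-30) - 58 = 2250 - 58 = 2192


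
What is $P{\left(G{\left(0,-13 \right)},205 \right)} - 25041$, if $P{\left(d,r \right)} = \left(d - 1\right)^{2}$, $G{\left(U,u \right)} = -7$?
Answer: $-24977$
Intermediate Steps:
$P{\left(d,r \right)} = \left(-1 + d\right)^{2}$
$P{\left(G{\left(0,-13 \right)},205 \right)} - 25041 = \left(-1 - 7\right)^{2} - 25041 = \left(-8\right)^{2} - 25041 = 64 - 25041 = -24977$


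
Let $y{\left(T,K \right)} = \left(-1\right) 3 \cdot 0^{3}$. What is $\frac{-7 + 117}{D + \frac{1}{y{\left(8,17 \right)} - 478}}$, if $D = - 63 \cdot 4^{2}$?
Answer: $- \frac{10516}{96365} \approx -0.10913$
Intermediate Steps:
$y{\left(T,K \right)} = 0$ ($y{\left(T,K \right)} = \left(-3\right) 0 = 0$)
$D = -1008$ ($D = \left(-63\right) 16 = -1008$)
$\frac{-7 + 117}{D + \frac{1}{y{\left(8,17 \right)} - 478}} = \frac{-7 + 117}{-1008 + \frac{1}{0 - 478}} = \frac{110}{-1008 + \frac{1}{-478}} = \frac{110}{-1008 - \frac{1}{478}} = \frac{110}{- \frac{481825}{478}} = 110 \left(- \frac{478}{481825}\right) = - \frac{10516}{96365}$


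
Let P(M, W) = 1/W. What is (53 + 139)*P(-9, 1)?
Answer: 192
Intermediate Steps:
(53 + 139)*P(-9, 1) = (53 + 139)/1 = 192*1 = 192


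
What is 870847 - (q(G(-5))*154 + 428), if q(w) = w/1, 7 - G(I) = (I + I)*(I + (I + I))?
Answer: 892441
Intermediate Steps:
G(I) = 7 - 6*I**2 (G(I) = 7 - (I + I)*(I + (I + I)) = 7 - 2*I*(I + 2*I) = 7 - 2*I*3*I = 7 - 6*I**2)
q(w) = w (q(w) = w*1 = w)
870847 - (q(G(-5))*154 + 428) = 870847 - ((7 - 6*(-5)**2)*154 + 428) = 870847 - ((7 - 6*25)*154 + 428) = 870847 - ((7 - 150)*154 + 428) = 870847 - (-143*154 + 428) = 870847 - (-22022 + 428) = 870847 - 1*(-21594) = 870847 + 21594 = 892441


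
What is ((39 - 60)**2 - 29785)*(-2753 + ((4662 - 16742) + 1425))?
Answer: 393444352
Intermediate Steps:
((39 - 60)**2 - 29785)*(-2753 + ((4662 - 16742) + 1425)) = ((-21)**2 - 29785)*(-2753 + (-12080 + 1425)) = (441 - 29785)*(-2753 - 10655) = -29344*(-13408) = 393444352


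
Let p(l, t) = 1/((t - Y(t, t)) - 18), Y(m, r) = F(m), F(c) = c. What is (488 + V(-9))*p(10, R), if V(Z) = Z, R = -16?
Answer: -479/18 ≈ -26.611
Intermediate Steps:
Y(m, r) = m
p(l, t) = -1/18 (p(l, t) = 1/((t - t) - 18) = 1/(0 - 18) = 1/(-18) = -1/18)
(488 + V(-9))*p(10, R) = (488 - 9)*(-1/18) = 479*(-1/18) = -479/18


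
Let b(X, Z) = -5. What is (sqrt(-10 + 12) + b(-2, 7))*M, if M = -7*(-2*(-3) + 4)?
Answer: 350 - 70*sqrt(2) ≈ 251.01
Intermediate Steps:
M = -70 (M = -7*(6 + 4) = -7*10 = -70)
(sqrt(-10 + 12) + b(-2, 7))*M = (sqrt(-10 + 12) - 5)*(-70) = (sqrt(2) - 5)*(-70) = (-5 + sqrt(2))*(-70) = 350 - 70*sqrt(2)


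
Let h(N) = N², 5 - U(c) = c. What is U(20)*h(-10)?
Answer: -1500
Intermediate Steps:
U(c) = 5 - c
U(20)*h(-10) = (5 - 1*20)*(-10)² = (5 - 20)*100 = -15*100 = -1500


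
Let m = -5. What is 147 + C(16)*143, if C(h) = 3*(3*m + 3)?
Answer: -5001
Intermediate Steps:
C(h) = -36 (C(h) = 3*(3*(-5) + 3) = 3*(-15 + 3) = 3*(-12) = -36)
147 + C(16)*143 = 147 - 36*143 = 147 - 5148 = -5001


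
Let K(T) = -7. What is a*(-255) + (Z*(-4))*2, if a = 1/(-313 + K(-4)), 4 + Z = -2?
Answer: 3123/64 ≈ 48.797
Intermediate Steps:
Z = -6 (Z = -4 - 2 = -6)
a = -1/320 (a = 1/(-313 - 7) = 1/(-320) = -1/320 ≈ -0.0031250)
a*(-255) + (Z*(-4))*2 = -1/320*(-255) - 6*(-4)*2 = 51/64 + 24*2 = 51/64 + 48 = 3123/64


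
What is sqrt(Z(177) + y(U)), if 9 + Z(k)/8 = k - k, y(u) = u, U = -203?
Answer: 5*I*sqrt(11) ≈ 16.583*I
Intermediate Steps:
Z(k) = -72 (Z(k) = -72 + 8*(k - k) = -72 + 8*0 = -72 + 0 = -72)
sqrt(Z(177) + y(U)) = sqrt(-72 - 203) = sqrt(-275) = 5*I*sqrt(11)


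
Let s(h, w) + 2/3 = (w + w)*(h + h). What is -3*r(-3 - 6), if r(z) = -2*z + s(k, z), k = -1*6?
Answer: -700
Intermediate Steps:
k = -6
s(h, w) = -⅔ + 4*h*w (s(h, w) = -⅔ + (w + w)*(h + h) = -⅔ + (2*w)*(2*h) = -⅔ + 4*h*w)
r(z) = -⅔ - 26*z (r(z) = -2*z + (-⅔ + 4*(-6)*z) = -2*z + (-⅔ - 24*z) = -⅔ - 26*z)
-3*r(-3 - 6) = -3*(-⅔ - 26*(-3 - 6)) = -3*(-⅔ - 26*(-9)) = -3*(-⅔ + 234) = -3*700/3 = -700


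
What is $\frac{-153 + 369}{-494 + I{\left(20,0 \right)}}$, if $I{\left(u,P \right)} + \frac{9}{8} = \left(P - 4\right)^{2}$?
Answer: $- \frac{1728}{3833} \approx -0.45082$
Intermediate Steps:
$I{\left(u,P \right)} = - \frac{9}{8} + \left(-4 + P\right)^{2}$ ($I{\left(u,P \right)} = - \frac{9}{8} + \left(P - 4\right)^{2} = - \frac{9}{8} + \left(-4 + P\right)^{2}$)
$\frac{-153 + 369}{-494 + I{\left(20,0 \right)}} = \frac{-153 + 369}{-494 - \left(\frac{9}{8} - \left(-4 + 0\right)^{2}\right)} = \frac{216}{-494 - \left(\frac{9}{8} - \left(-4\right)^{2}\right)} = \frac{216}{-494 + \left(- \frac{9}{8} + 16\right)} = \frac{216}{-494 + \frac{119}{8}} = \frac{216}{- \frac{3833}{8}} = 216 \left(- \frac{8}{3833}\right) = - \frac{1728}{3833}$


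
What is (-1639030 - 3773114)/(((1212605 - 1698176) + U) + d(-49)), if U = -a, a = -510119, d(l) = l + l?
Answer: -902024/4075 ≈ -221.36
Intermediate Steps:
d(l) = 2*l
U = 510119 (U = -1*(-510119) = 510119)
(-1639030 - 3773114)/(((1212605 - 1698176) + U) + d(-49)) = (-1639030 - 3773114)/(((1212605 - 1698176) + 510119) + 2*(-49)) = -5412144/((-485571 + 510119) - 98) = -5412144/(24548 - 98) = -5412144/24450 = -5412144*1/24450 = -902024/4075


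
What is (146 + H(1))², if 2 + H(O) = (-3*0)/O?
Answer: 20736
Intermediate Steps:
H(O) = -2 (H(O) = -2 + (-3*0)/O = -2 + 0/O = -2 + 0 = -2)
(146 + H(1))² = (146 - 2)² = 144² = 20736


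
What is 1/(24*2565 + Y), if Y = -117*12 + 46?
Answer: 1/60202 ≈ 1.6611e-5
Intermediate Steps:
Y = -1358 (Y = -1404 + 46 = -1358)
1/(24*2565 + Y) = 1/(24*2565 - 1358) = 1/(61560 - 1358) = 1/60202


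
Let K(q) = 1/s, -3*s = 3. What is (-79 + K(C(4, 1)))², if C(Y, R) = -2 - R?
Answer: 6400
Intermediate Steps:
s = -1 (s = -⅓*3 = -1)
K(q) = -1 (K(q) = 1/(-1) = -1)
(-79 + K(C(4, 1)))² = (-79 - 1)² = (-80)² = 6400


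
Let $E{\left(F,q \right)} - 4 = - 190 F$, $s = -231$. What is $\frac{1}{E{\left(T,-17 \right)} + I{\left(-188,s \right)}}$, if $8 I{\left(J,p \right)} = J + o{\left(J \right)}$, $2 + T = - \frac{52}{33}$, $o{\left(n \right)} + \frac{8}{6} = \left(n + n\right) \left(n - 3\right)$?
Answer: $\frac{11}{106004} \approx 0.00010377$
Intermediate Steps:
$o{\left(n \right)} = - \frac{4}{3} + 2 n \left(-3 + n\right)$ ($o{\left(n \right)} = - \frac{4}{3} + \left(n + n\right) \left(n - 3\right) = - \frac{4}{3} + 2 n \left(-3 + n\right)$)
$T = - \frac{118}{33}$ ($T = -2 - \frac{52}{33} = - \frac{118}{33} \approx -3.5758$)
$E{\left(F,q \right)} = 4 - 190 F$
$I{\left(J,p \right)} = - \frac{1}{6} - \frac{5 J}{8} + \frac{J^{2}}{4}$ ($I{\left(J,p \right)} = \frac{J - \left(\frac{4}{3} - 2 J^{2} + 6 J\right)}{8} = \frac{- \frac{4}{3} - 5 J + 2 J^{2}}{8} = - \frac{1}{6} - \frac{5 J}{8} + \frac{J^{2}}{4}$)
$\frac{1}{E{\left(T,-17 \right)} + I{\left(-188,s \right)}} = \frac{1}{\left(4 - - \frac{22420}{33}\right) - \left(- \frac{352}{3} - 8836\right)} = \frac{1}{\left(4 + \frac{22420}{33}\right) + \left(- \frac{1}{6} + \frac{235}{2} + \frac{1}{4} \cdot 35344\right)} = \frac{1}{\frac{22552}{33} + \left(- \frac{1}{6} + \frac{235}{2} + 8836\right)} = \frac{1}{\frac{22552}{33} + \frac{26860}{3}} = \frac{1}{\frac{106004}{11}} = \frac{11}{106004}$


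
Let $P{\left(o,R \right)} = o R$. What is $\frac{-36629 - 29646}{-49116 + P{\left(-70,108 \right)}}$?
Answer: $\frac{66275}{56676} \approx 1.1694$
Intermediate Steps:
$P{\left(o,R \right)} = R o$
$\frac{-36629 - 29646}{-49116 + P{\left(-70,108 \right)}} = \frac{-36629 - 29646}{-49116 + 108 \left(-70\right)} = - \frac{66275}{-49116 - 7560} = - \frac{66275}{-56676} = \left(-66275\right) \left(- \frac{1}{56676}\right) = \frac{66275}{56676}$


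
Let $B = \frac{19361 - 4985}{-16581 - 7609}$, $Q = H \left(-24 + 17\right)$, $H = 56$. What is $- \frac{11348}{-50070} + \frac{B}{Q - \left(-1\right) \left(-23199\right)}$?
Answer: $\frac{323832043262}{1428663057015} \approx 0.22667$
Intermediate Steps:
$Q = -392$ ($Q = 56 \left(-24 + 17\right) = 56 \left(-7\right) = -392$)
$B = - \frac{7188}{12095}$ ($B = \frac{14376}{-24190} = 14376 \left(- \frac{1}{24190}\right) = - \frac{7188}{12095} \approx -0.5943$)
$- \frac{11348}{-50070} + \frac{B}{Q - \left(-1\right) \left(-23199\right)} = - \frac{11348}{-50070} - \frac{7188}{12095 \left(-392 - \left(-1\right) \left(-23199\right)\right)} = \left(-11348\right) \left(- \frac{1}{50070}\right) - \frac{7188}{12095 \left(-392 - 23199\right)} = \frac{5674}{25035} - \frac{7188}{12095 \left(-392 - 23199\right)} = \frac{5674}{25035} - \frac{7188}{12095 \left(-23591\right)} = \frac{5674}{25035} - - \frac{7188}{285333145} = \frac{5674}{25035} + \frac{7188}{285333145} = \frac{323832043262}{1428663057015}$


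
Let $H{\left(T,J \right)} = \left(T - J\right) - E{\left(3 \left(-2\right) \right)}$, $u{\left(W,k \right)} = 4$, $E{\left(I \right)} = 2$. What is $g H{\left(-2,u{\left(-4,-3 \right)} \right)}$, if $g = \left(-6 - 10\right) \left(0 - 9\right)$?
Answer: $-1152$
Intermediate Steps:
$H{\left(T,J \right)} = -2 + T - J$ ($H{\left(T,J \right)} = \left(T - J\right) - 2 = -2 + T - J$)
$g = 144$ ($g = \left(-16\right) \left(-9\right) = 144$)
$g H{\left(-2,u{\left(-4,-3 \right)} \right)} = 144 \left(-2 - 2 - 4\right) = 144 \left(-8\right) = -1152$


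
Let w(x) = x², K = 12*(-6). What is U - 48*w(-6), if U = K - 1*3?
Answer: -1803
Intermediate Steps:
K = -72
U = -75 (U = -72 - 1*3 = -72 - 3 = -75)
U - 48*w(-6) = -75 - 48*(-6)² = -75 - 48*36 = -75 - 1728 = -1803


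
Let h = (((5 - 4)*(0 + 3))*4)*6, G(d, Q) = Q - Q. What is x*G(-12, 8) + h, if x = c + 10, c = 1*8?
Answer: 72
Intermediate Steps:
c = 8
G(d, Q) = 0
x = 18 (x = 8 + 10 = 18)
h = 72 (h = ((1*3)*4)*6 = (3*4)*6 = 12*6 = 72)
x*G(-12, 8) + h = 18*0 + 72 = 0 + 72 = 72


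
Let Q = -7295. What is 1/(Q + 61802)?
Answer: 1/54507 ≈ 1.8346e-5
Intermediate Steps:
1/(Q + 61802) = 1/(-7295 + 61802) = 1/54507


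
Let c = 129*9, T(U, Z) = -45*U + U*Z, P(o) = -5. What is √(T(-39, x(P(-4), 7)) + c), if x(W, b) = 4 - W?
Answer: 3*√285 ≈ 50.646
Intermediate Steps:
c = 1161
√(T(-39, x(P(-4), 7)) + c) = √(-39*(-45 + (4 - 1*(-5))) + 1161) = √(-39*(-45 + (4 + 5)) + 1161) = √(-39*(-45 + 9) + 1161) = √(-39*(-36) + 1161) = √(1404 + 1161) = √2565 = 3*√285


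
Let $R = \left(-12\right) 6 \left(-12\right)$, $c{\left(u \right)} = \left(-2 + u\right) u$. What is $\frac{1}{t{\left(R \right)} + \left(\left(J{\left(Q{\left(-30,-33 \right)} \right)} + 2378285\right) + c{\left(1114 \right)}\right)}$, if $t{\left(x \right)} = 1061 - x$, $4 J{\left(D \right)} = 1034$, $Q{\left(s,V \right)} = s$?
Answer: $\frac{2}{7235017} \approx 2.7643 \cdot 10^{-7}$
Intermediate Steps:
$c{\left(u \right)} = u \left(-2 + u\right)$
$J{\left(D \right)} = \frac{517}{2}$ ($J{\left(D \right)} = \frac{1}{4} \cdot 1034 = \frac{517}{2}$)
$R = 864$ ($R = \left(-72\right) \left(-12\right) = 864$)
$\frac{1}{t{\left(R \right)} + \left(\left(J{\left(Q{\left(-30,-33 \right)} \right)} + 2378285\right) + c{\left(1114 \right)}\right)} = \frac{1}{\left(1061 - 864\right) + \left(\left(\frac{517}{2} + 2378285\right) + 1114 \left(-2 + 1114\right)\right)} = \frac{1}{\left(1061 - 864\right) + \left(\frac{4757087}{2} + 1114 \cdot 1112\right)} = \frac{1}{197 + \left(\frac{4757087}{2} + 1238768\right)} = \frac{1}{197 + \frac{7234623}{2}} = \frac{1}{\frac{7235017}{2}} = \frac{2}{7235017}$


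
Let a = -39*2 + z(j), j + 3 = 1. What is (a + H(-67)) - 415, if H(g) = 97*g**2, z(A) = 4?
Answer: 434944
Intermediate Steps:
j = -2 (j = -3 + 1 = -2)
a = -74 (a = -39*2 + 4 = -78 + 4 = -74)
(a + H(-67)) - 415 = (-74 + 97*(-67)**2) - 415 = (-74 + 97*4489) - 415 = (-74 + 435433) - 415 = 435359 - 415 = 434944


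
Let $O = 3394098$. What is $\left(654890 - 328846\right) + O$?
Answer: $3720142$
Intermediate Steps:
$\left(654890 - 328846\right) + O = \left(654890 - 328846\right) + 3394098 = 326044 + 3394098 = 3720142$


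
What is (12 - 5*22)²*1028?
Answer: 9872912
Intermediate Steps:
(12 - 5*22)²*1028 = (12 - 110)²*1028 = (-98)²*1028 = 9604*1028 = 9872912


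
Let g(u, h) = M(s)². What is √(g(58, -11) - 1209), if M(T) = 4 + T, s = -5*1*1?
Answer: 2*I*√302 ≈ 34.756*I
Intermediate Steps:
s = -5 (s = -5*1 = -5)
g(u, h) = 1 (g(u, h) = (4 - 5)² = (-1)² = 1)
√(g(58, -11) - 1209) = √(1 - 1209) = √(-1208) = 2*I*√302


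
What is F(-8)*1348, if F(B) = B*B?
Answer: 86272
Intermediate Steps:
F(B) = B²
F(-8)*1348 = (-8)²*1348 = 64*1348 = 86272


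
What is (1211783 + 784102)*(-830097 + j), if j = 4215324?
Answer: 6756523790895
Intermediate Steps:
(1211783 + 784102)*(-830097 + j) = (1211783 + 784102)*(-830097 + 4215324) = 1995885*3385227 = 6756523790895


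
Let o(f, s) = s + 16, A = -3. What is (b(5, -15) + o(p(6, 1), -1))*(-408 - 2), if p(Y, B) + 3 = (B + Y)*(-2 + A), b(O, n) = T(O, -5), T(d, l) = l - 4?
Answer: -2460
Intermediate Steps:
T(d, l) = -4 + l
b(O, n) = -9 (b(O, n) = -4 - 5 = -9)
p(Y, B) = -3 - 5*B - 5*Y (p(Y, B) = -3 + (B + Y)*(-2 - 3) = -3 + (B + Y)*(-5) = -3 + (-5*B - 5*Y) = -3 - 5*B - 5*Y)
o(f, s) = 16 + s
(b(5, -15) + o(p(6, 1), -1))*(-408 - 2) = (-9 + (16 - 1))*(-408 - 2) = (-9 + 15)*(-410) = 6*(-410) = -2460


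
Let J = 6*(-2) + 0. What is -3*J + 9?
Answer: 45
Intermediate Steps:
J = -12 (J = -12 + 0 = -12)
-3*J + 9 = -3*(-12) + 9 = 36 + 9 = 45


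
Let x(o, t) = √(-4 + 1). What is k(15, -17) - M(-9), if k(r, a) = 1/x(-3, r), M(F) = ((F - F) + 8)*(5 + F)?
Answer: 32 - I*√3/3 ≈ 32.0 - 0.57735*I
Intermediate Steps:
x(o, t) = I*√3 (x(o, t) = √(-3) = I*√3)
M(F) = 40 + 8*F (M(F) = (0 + 8)*(5 + F) = 8*(5 + F) = 40 + 8*F)
k(r, a) = -I*√3/3 (k(r, a) = 1/(I*√3) = -I*√3/3)
k(15, -17) - M(-9) = -I*√3/3 - (40 + 8*(-9)) = -I*√3/3 - (40 - 72) = -I*√3/3 - 1*(-32) = -I*√3/3 + 32 = 32 - I*√3/3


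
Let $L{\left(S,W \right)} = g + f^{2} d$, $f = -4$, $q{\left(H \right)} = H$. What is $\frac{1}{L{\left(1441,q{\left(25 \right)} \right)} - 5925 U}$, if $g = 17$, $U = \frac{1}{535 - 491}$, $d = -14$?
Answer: $- \frac{44}{15033} \approx -0.0029269$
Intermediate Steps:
$U = \frac{1}{44} \approx 0.022727$
$L{\left(S,W \right)} = -207$ ($L{\left(S,W \right)} = 17 + \left(-4\right)^{2} \left(-14\right) = 17 + 16 \left(-14\right) = 17 - 224 = -207$)
$\frac{1}{L{\left(1441,q{\left(25 \right)} \right)} - 5925 U} = \frac{1}{-207 - \frac{5925}{44}} = \frac{1}{- \frac{15033}{44}} = - \frac{44}{15033}$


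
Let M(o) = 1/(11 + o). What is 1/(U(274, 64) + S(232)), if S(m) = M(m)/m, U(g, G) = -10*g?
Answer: -56376/154470239 ≈ -0.00036496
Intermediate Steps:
S(m) = 1/(m*(11 + m)) (S(m) = 1/((11 + m)*m) = 1/(m*(11 + m)))
1/(U(274, 64) + S(232)) = 1/(-10*274 + 1/(232*(11 + 232))) = 1/(-2740 + (1/232)/243) = 1/(-2740 + (1/232)*(1/243)) = 1/(-2740 + 1/56376) = 1/(-154470239/56376) = -56376/154470239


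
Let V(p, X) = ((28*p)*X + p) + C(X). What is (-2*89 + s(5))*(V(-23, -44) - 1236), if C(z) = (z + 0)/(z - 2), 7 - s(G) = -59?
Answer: -69752816/23 ≈ -3.0327e+6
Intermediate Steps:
s(G) = 66 (s(G) = 7 - 1*(-59) = 7 + 59 = 66)
C(z) = z/(-2 + z)
V(p, X) = p + X/(-2 + X) + 28*X*p (V(p, X) = ((28*p)*X + p) + X/(-2 + X) = (28*X*p + p) + X/(-2 + X) = (p + 28*X*p) + X/(-2 + X) = p + X/(-2 + X) + 28*X*p)
(-2*89 + s(5))*(V(-23, -44) - 1236) = (-2*89 + 66)*((-44 - 23*(1 + 28*(-44))*(-2 - 44))/(-2 - 44) - 1236) = (-178 + 66)*((-44 - 23*(1 - 1232)*(-46))/(-46) - 1236) = -112*(-(-44 - 23*(-1231)*(-46))/46 - 1236) = -112*(-(-44 - 1302398)/46 - 1236) = -112*(-1/46*(-1302442) - 1236) = -112*(651221/23 - 1236) = -112*622793/23 = -69752816/23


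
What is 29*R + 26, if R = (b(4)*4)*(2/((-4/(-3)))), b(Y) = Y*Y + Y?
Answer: 3506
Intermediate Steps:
b(Y) = Y + Y² (b(Y) = Y² + Y = Y + Y²)
R = 120 (R = ((4*(1 + 4))*4)*(2/((-4/(-3)))) = ((4*5)*4)*(2/((-4*(-⅓)))) = (20*4)*(2/(4/3)) = 80*(2*(¾)) = 80*(3/2) = 120)
29*R + 26 = 29*120 + 26 = 3480 + 26 = 3506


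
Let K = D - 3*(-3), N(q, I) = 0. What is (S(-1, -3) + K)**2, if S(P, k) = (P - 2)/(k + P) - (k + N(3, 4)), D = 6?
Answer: 5625/16 ≈ 351.56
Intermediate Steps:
K = 15 (K = 6 - 3*(-3) = 6 + 9 = 15)
S(P, k) = -k + (-2 + P)/(P + k) (S(P, k) = (P - 2)/(k + P) - (k + 0) = (-2 + P)/(P + k) - k = -k + (-2 + P)/(P + k))
(S(-1, -3) + K)**2 = ((-2 - 1 - 1*(-3)**2 - 1*(-1)*(-3))/(-1 - 3) + 15)**2 = ((-2 - 1 - 1*9 - 3)/(-4) + 15)**2 = (-(-2 - 1 - 9 - 3)/4 + 15)**2 = (-1/4*(-15) + 15)**2 = (15/4 + 15)**2 = (75/4)**2 = 5625/16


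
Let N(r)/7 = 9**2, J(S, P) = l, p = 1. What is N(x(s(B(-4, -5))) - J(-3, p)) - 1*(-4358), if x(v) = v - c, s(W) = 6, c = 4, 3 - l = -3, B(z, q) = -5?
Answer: 4925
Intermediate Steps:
l = 6 (l = 3 - 1*(-3) = 3 + 3 = 6)
J(S, P) = 6
x(v) = -4 + v (x(v) = v - 1*4 = v - 4 = -4 + v)
N(r) = 567 (N(r) = 7*9**2 = 7*81 = 567)
N(x(s(B(-4, -5))) - J(-3, p)) - 1*(-4358) = 567 - 1*(-4358) = 567 + 4358 = 4925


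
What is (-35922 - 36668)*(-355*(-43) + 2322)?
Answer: -1276640330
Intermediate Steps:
(-35922 - 36668)*(-355*(-43) + 2322) = -72590*(15265 + 2322) = -72590*17587 = -1276640330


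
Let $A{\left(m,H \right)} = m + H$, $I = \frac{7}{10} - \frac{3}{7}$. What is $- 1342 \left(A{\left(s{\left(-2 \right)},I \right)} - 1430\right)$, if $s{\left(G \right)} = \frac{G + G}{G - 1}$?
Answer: $\frac{201275173}{105} \approx 1.9169 \cdot 10^{6}$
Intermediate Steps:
$I = \frac{19}{70}$ ($I = 7 \cdot \frac{1}{10} - \frac{3}{7} = \frac{7}{10} - \frac{3}{7} = \frac{19}{70} \approx 0.27143$)
$s{\left(G \right)} = \frac{2 G}{-1 + G}$
$A{\left(m,H \right)} = H + m$
$- 1342 \left(A{\left(s{\left(-2 \right)},I \right)} - 1430\right) = - 1342 \left(\left(\frac{19}{70} + 2 \left(-2\right) \frac{1}{-1 - 2}\right) - 1430\right) = - 1342 \left(\left(\frac{19}{70} + 2 \left(-2\right) \frac{1}{-3}\right) - 1430\right) = - 1342 \left(\left(\frac{19}{70} + 2 \left(-2\right) \left(- \frac{1}{3}\right)\right) - 1430\right) = - 1342 \left(\left(\frac{19}{70} + \frac{4}{3}\right) - 1430\right) = - 1342 \left(\frac{337}{210} - 1430\right) = \left(-1342\right) \left(- \frac{299963}{210}\right) = \frac{201275173}{105}$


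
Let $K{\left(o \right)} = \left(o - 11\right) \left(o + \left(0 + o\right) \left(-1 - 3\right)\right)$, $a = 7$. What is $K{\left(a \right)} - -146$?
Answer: $230$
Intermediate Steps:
$K{\left(o \right)} = - 3 o \left(-11 + o\right)$ ($K{\left(o \right)} = \left(-11 + o\right) \left(o + o \left(-4\right)\right) = \left(-11 + o\right) \left(o - 4 o\right) = \left(-11 + o\right) \left(- 3 o\right) = - 3 o \left(-11 + o\right)$)
$K{\left(a \right)} - -146 = 3 \cdot 7 \left(11 - 7\right) - -146 = 3 \cdot 7 \left(11 - 7\right) + 146 = 3 \cdot 7 \cdot 4 + 146 = 84 + 146 = 230$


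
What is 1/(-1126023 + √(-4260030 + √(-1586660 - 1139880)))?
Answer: 1/(-1126023 + √2*√(-2130015 + I*√681635)) ≈ -8.8808e-7 - 1.628e-9*I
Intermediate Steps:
1/(-1126023 + √(-4260030 + √(-1586660 - 1139880))) = 1/(-1126023 + √(-4260030 + √(-2726540))) = 1/(-1126023 + √(-4260030 + 2*I*√681635))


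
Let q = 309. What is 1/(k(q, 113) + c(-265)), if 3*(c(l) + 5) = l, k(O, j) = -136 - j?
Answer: -3/1027 ≈ -0.0029211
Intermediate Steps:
c(l) = -5 + l/3
1/(k(q, 113) + c(-265)) = 1/((-136 - 1*113) + (-5 + (⅓)*(-265))) = 1/((-136 - 113) + (-5 - 265/3)) = 1/(-249 - 280/3) = 1/(-1027/3) = -3/1027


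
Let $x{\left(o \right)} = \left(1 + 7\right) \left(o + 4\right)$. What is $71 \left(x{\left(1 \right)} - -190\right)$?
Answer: $16330$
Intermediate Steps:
$x{\left(o \right)} = 32 + 8 o$ ($x{\left(o \right)} = 8 \left(4 + o\right) = 32 + 8 o$)
$71 \left(x{\left(1 \right)} - -190\right) = 71 \left(\left(32 + 8 \cdot 1\right) - -190\right) = 71 \left(\left(32 + 8\right) + 190\right) = 71 \left(40 + 190\right) = 71 \cdot 230 = 16330$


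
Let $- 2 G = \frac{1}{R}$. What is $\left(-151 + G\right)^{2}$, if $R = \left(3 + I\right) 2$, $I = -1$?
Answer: $\frac{1461681}{64} \approx 22839.0$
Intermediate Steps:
$R = 4$ ($R = \left(3 - 1\right) 2 = 2 \cdot 2 = 4$)
$G = - \frac{1}{8}$ ($G = - \frac{1}{2 \cdot 4} = \left(- \frac{1}{2}\right) \frac{1}{4} = - \frac{1}{8} \approx -0.125$)
$\left(-151 + G\right)^{2} = \left(-151 - \frac{1}{8}\right)^{2} = \left(- \frac{1209}{8}\right)^{2} = \frac{1461681}{64}$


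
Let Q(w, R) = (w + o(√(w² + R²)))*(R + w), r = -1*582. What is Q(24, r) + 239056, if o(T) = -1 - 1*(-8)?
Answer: 221758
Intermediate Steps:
r = -582
o(T) = 7 (o(T) = -1 + 8 = 7)
Q(w, R) = (7 + w)*(R + w) (Q(w, R) = (w + 7)*(R + w) = (7 + w)*(R + w))
Q(24, r) + 239056 = (24² + 7*(-582) + 7*24 - 582*24) + 239056 = (576 - 4074 + 168 - 13968) + 239056 = -17298 + 239056 = 221758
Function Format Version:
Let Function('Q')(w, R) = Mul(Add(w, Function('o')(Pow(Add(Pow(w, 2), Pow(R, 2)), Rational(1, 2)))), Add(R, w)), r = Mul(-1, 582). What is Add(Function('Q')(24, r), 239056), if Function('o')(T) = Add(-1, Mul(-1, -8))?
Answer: 221758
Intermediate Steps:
r = -582
Function('o')(T) = 7 (Function('o')(T) = Add(-1, 8) = 7)
Function('Q')(w, R) = Mul(Add(7, w), Add(R, w)) (Function('Q')(w, R) = Mul(Add(w, 7), Add(R, w)) = Mul(Add(7, w), Add(R, w)))
Add(Function('Q')(24, r), 239056) = Add(Add(Pow(24, 2), Mul(7, -582), Mul(7, 24), Mul(-582, 24)), 239056) = Add(Add(576, -4074, 168, -13968), 239056) = Add(-17298, 239056) = 221758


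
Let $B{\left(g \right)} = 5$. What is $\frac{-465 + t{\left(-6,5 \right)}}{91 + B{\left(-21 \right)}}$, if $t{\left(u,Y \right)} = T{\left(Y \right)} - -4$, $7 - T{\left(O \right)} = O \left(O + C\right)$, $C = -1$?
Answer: $- \frac{79}{16} \approx -4.9375$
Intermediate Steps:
$T{\left(O \right)} = 7 - O \left(-1 + O\right)$ ($T{\left(O \right)} = 7 - O \left(O - 1\right) = 7 - O \left(-1 + O\right)$)
$t{\left(u,Y \right)} = 11 + Y - Y^{2}$ ($t{\left(u,Y \right)} = \left(7 + Y - Y^{2}\right) - -4 = \left(7 + Y - Y^{2}\right) + 4 = 11 + Y - Y^{2}$)
$\frac{-465 + t{\left(-6,5 \right)}}{91 + B{\left(-21 \right)}} = \frac{-465 + \left(11 + 5 - 5^{2}\right)}{91 + 5} = \frac{-465 + \left(11 + 5 - 25\right)}{96} = \left(-465 + \left(11 + 5 - 25\right)\right) \frac{1}{96} = \left(-465 - 9\right) \frac{1}{96} = \left(-474\right) \frac{1}{96} = - \frac{79}{16}$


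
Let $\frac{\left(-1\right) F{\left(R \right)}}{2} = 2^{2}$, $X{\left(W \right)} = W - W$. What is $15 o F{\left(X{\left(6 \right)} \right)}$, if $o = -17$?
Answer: $2040$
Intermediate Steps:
$X{\left(W \right)} = 0$
$F{\left(R \right)} = -8$ ($F{\left(R \right)} = - 2 \cdot 2^{2} = \left(-2\right) 4 = -8$)
$15 o F{\left(X{\left(6 \right)} \right)} = 15 \left(-17\right) \left(-8\right) = \left(-255\right) \left(-8\right) = 2040$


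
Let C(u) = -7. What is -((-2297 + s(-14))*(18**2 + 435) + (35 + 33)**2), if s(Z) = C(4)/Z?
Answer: 3476839/2 ≈ 1.7384e+6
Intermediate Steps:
s(Z) = -7/Z
-((-2297 + s(-14))*(18**2 + 435) + (35 + 33)**2) = -((-2297 - 7/(-14))*(18**2 + 435) + (35 + 33)**2) = -((-2297 - 7*(-1/14))*(324 + 435) + 68**2) = -((-2297 + 1/2)*759 + 4624) = -(-4593/2*759 + 4624) = -(-3486087/2 + 4624) = -1*(-3476839/2) = 3476839/2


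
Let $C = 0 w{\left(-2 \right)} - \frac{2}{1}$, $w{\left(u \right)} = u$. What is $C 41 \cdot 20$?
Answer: $-1640$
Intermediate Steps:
$C = -2$ ($C = 0 \left(-2\right) - \frac{2}{1} = 0 - 2 = -2$)
$C 41 \cdot 20 = \left(-2\right) 41 \cdot 20 = \left(-82\right) 20 = -1640$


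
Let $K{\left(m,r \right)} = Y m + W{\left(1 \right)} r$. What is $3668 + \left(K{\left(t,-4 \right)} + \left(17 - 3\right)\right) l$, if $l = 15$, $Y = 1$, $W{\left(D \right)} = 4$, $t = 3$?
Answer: $3683$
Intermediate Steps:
$K{\left(m,r \right)} = m + 4 r$ ($K{\left(m,r \right)} = 1 m + 4 r = m + 4 r$)
$3668 + \left(K{\left(t,-4 \right)} + \left(17 - 3\right)\right) l = 3668 + \left(\left(3 + 4 \left(-4\right)\right) + \left(17 - 3\right)\right) 15 = 3668 + \left(\left(3 - 16\right) + \left(17 - 3\right)\right) 15 = 3668 + \left(-13 + 14\right) 15 = 3668 + 1 \cdot 15 = 3668 + 15 = 3683$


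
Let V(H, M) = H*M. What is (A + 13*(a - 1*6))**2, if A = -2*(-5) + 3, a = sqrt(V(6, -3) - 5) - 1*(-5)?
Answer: -3887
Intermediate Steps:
a = 5 + I*sqrt(23) (a = sqrt(6*(-3) - 5) - 1*(-5) = sqrt(-18 - 5) + 5 = sqrt(-23) + 5 = I*sqrt(23) + 5 = 5 + I*sqrt(23) ≈ 5.0 + 4.7958*I)
A = 13 (A = 10 + 3 = 13)
(A + 13*(a - 1*6))**2 = (13 + 13*((5 + I*sqrt(23)) - 1*6))**2 = (13 + 13*((5 + I*sqrt(23)) - 6))**2 = (13 + 13*(-1 + I*sqrt(23)))**2 = (13 + (-13 + 13*I*sqrt(23)))**2 = (13*I*sqrt(23))**2 = -3887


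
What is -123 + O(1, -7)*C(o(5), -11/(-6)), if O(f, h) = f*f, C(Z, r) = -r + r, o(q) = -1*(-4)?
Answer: -123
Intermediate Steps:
o(q) = 4
C(Z, r) = 0
O(f, h) = f**2
-123 + O(1, -7)*C(o(5), -11/(-6)) = -123 + 1**2*0 = -123 + 1*0 = -123 + 0 = -123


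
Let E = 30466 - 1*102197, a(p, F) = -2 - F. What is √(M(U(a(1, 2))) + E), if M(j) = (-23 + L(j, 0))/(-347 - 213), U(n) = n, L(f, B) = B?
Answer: I*√1405926795/140 ≈ 267.83*I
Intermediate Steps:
E = -71731 (E = 30466 - 102197 = -71731)
M(j) = 23/560 (M(j) = (-23 + 0)/(-347 - 213) = -23/(-560) = -23*(-1/560) = 23/560)
√(M(U(a(1, 2))) + E) = √(23/560 - 71731) = √(-40169337/560) = I*√1405926795/140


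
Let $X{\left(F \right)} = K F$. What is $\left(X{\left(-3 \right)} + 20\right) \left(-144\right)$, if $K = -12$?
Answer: $-8064$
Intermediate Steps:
$X{\left(F \right)} = - 12 F$
$\left(X{\left(-3 \right)} + 20\right) \left(-144\right) = \left(\left(-12\right) \left(-3\right) + 20\right) \left(-144\right) = \left(36 + 20\right) \left(-144\right) = 56 \left(-144\right) = -8064$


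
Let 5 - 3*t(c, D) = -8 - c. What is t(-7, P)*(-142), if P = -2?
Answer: -284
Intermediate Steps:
t(c, D) = 13/3 + c/3 (t(c, D) = 5/3 - (-8 - c)/3 = 5/3 + (8/3 + c/3) = 13/3 + c/3)
t(-7, P)*(-142) = (13/3 + (⅓)*(-7))*(-142) = (13/3 - 7/3)*(-142) = 2*(-142) = -284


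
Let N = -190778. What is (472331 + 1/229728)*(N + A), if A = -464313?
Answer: -71082388856388179/229728 ≈ -3.0942e+11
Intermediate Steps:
(472331 + 1/229728)*(N + A) = (472331 + 1/229728)*(-190778 - 464313) = (472331 + 1/229728)*(-655091) = (108507655969/229728)*(-655091) = -71082388856388179/229728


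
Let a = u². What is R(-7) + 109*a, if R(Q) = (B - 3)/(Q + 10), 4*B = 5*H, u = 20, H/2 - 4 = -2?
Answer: 130802/3 ≈ 43601.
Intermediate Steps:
H = 4 (H = 8 + 2*(-2) = 8 - 4 = 4)
B = 5 (B = (5*4)/4 = (¼)*20 = 5)
R(Q) = 2/(10 + Q) (R(Q) = (5 - 3)/(Q + 10) = 2/(10 + Q))
a = 400 (a = 20² = 400)
R(-7) + 109*a = 2/(10 - 7) + 109*400 = 2/3 + 43600 = 2*(⅓) + 43600 = ⅔ + 43600 = 130802/3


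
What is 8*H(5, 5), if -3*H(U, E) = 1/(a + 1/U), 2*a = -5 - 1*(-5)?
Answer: -40/3 ≈ -13.333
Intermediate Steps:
a = 0 (a = (-5 - 1*(-5))/2 = (-5 + 5)/2 = (½)*0 = 0)
H(U, E) = -U/3 (H(U, E) = -1/(3*(0 + 1/U)) = -U/3)
8*H(5, 5) = 8*(-⅓*5) = 8*(-5/3) = -40/3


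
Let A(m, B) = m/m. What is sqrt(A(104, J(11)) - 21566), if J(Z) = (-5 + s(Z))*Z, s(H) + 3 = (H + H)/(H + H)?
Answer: I*sqrt(21565) ≈ 146.85*I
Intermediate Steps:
s(H) = -2 (s(H) = -3 + (H + H)/(H + H) = -3 + (2*H)/((2*H)) = -3 + (2*H)*(1/(2*H)) = -3 + 1 = -2)
J(Z) = -7*Z (J(Z) = (-5 - 2)*Z = -7*Z)
A(m, B) = 1
sqrt(A(104, J(11)) - 21566) = sqrt(1 - 21566) = sqrt(-21565) = I*sqrt(21565)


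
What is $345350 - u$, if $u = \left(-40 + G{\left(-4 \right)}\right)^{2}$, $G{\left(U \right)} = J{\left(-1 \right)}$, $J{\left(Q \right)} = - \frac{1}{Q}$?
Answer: $343829$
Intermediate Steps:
$G{\left(U \right)} = 1$ ($G{\left(U \right)} = - \frac{1}{-1} = \left(-1\right) \left(-1\right) = 1$)
$u = 1521$ ($u = \left(-40 + 1\right)^{2} = \left(-39\right)^{2} = 1521$)
$345350 - u = 345350 - 1521 = 343829$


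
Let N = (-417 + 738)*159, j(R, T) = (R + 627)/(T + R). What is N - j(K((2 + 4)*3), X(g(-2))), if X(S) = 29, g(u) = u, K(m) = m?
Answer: 2398188/47 ≈ 51025.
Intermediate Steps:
j(R, T) = (627 + R)/(R + T)
N = 51039 (N = 321*159 = 51039)
N - j(K((2 + 4)*3), X(g(-2))) = 51039 - (627 + (2 + 4)*3)/((2 + 4)*3 + 29) = 51039 - (627 + 6*3)/(6*3 + 29) = 51039 - (627 + 18)/(18 + 29) = 51039 - 645/47 = 2398188/47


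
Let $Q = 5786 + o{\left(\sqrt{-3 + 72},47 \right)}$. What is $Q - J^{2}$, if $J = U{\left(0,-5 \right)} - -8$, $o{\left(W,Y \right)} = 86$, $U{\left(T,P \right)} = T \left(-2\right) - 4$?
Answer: $5856$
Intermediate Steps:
$U{\left(T,P \right)} = -4 - 2 T$ ($U{\left(T,P \right)} = - 2 T - 4 = -4 - 2 T$)
$Q = 5872$ ($Q = 5786 + 86 = 5872$)
$J = 4$ ($J = \left(-4 - 0\right) - -8 = \left(-4 + 0\right) + 8 = -4 + 8 = 4$)
$Q - J^{2} = 5872 - 4^{2} = 5872 - 16 = 5856$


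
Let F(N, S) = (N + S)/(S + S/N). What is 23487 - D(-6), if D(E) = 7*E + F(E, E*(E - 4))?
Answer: 588198/25 ≈ 23528.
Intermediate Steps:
F(N, S) = (N + S)/(S + S/N)
D(E) = 7*E + (E + E*(-4 + E))/((1 + E)*(-4 + E)) (D(E) = 7*E + E*(E + E*(E - 4))/(((E*(E - 4)))*(1 + E)) = 7*E + E*(E + E*(-4 + E))/(((E*(-4 + E)))*(1 + E)) = 7*E + E*(1/(E*(-4 + E)))*(E + E*(-4 + E))/(1 + E) = 7*E + (E + E*(-4 + E))/((1 + E)*(-4 + E)))
23487 - D(-6) = 23487 - (-6)*(-3 - 6 + 7*(1 - 6)*(-4 - 6))/((1 - 6)*(-4 - 6)) = 23487 - (-6)*(-3 - 6 + 7*(-5)*(-10))/((-5)*(-10)) = 23487 - (-6)*(-1)*(-1)*(-3 - 6 + 350)/(5*10) = 23487 - (-6)*(-1)*(-1)*341/(5*10) = 23487 - 1*(-1023/25) = 23487 + 1023/25 = 588198/25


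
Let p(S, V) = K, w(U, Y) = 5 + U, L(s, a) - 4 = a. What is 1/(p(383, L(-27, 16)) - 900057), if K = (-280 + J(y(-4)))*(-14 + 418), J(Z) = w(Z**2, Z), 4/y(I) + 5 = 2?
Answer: -9/9093949 ≈ -9.8967e-7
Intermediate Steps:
L(s, a) = 4 + a
y(I) = -4/3 (y(I) = 4/(-5 + 2) = 4/(-3) = 4*(-1/3) = -4/3)
J(Z) = 5 + Z**2
K = -993436/9 (K = (-280 + (5 + (-4/3)**2))*(-14 + 418) = (-280 + (5 + 16/9))*404 = (-280 + 61/9)*404 = -2459/9*404 = -993436/9 ≈ -1.1038e+5)
p(S, V) = -993436/9
1/(p(383, L(-27, 16)) - 900057) = 1/(-993436/9 - 900057) = 1/(-9093949/9) = -9/9093949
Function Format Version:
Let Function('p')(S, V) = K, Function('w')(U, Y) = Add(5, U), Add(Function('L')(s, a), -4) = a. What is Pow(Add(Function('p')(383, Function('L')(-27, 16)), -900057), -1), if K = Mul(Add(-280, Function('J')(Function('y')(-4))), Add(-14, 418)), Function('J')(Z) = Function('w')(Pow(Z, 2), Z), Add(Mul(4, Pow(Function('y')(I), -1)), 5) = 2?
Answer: Rational(-9, 9093949) ≈ -9.8967e-7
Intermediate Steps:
Function('L')(s, a) = Add(4, a)
Function('y')(I) = Rational(-4, 3) (Function('y')(I) = Mul(4, Pow(Add(-5, 2), -1)) = Mul(4, Pow(-3, -1)) = Mul(4, Rational(-1, 3)) = Rational(-4, 3))
Function('J')(Z) = Add(5, Pow(Z, 2))
K = Rational(-993436, 9) (K = Mul(Add(-280, Add(5, Pow(Rational(-4, 3), 2))), Add(-14, 418)) = Mul(Add(-280, Add(5, Rational(16, 9))), 404) = Mul(Add(-280, Rational(61, 9)), 404) = Mul(Rational(-2459, 9), 404) = Rational(-993436, 9) ≈ -1.1038e+5)
Function('p')(S, V) = Rational(-993436, 9)
Pow(Add(Function('p')(383, Function('L')(-27, 16)), -900057), -1) = Pow(Add(Rational(-993436, 9), -900057), -1) = Pow(Rational(-9093949, 9), -1) = Rational(-9, 9093949)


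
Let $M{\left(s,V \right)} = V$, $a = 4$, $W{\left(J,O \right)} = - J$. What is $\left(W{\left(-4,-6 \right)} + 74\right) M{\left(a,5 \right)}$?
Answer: $390$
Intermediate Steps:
$\left(W{\left(-4,-6 \right)} + 74\right) M{\left(a,5 \right)} = \left(\left(-1\right) \left(-4\right) + 74\right) 5 = \left(4 + 74\right) 5 = 78 \cdot 5 = 390$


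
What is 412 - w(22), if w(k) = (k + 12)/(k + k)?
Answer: 9047/22 ≈ 411.23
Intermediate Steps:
w(k) = (12 + k)/(2*k) (w(k) = (12 + k)/((2*k)) = (12 + k)*(1/(2*k)) = (12 + k)/(2*k))
412 - w(22) = 412 - (12 + 22)/(2*22) = 412 - 34/(2*22) = 412 - 1*17/22 = 412 - 17/22 = 9047/22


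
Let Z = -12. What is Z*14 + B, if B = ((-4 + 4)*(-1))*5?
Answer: -168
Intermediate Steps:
B = 0 (B = (0*(-1))*5 = 0*5 = 0)
Z*14 + B = -12*14 + 0 = -168 + 0 = -168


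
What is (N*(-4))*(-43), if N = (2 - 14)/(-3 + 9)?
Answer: -344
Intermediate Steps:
N = -2 (N = -12/6 = -12*⅙ = -2)
(N*(-4))*(-43) = -2*(-4)*(-43) = 8*(-43) = -344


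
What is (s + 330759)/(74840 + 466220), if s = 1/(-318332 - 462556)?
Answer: 258285733991/422507261280 ≈ 0.61132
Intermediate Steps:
s = -1/780888 (s = 1/(-780888) = -1/780888 ≈ -1.2806e-6)
(s + 330759)/(74840 + 466220) = (-1/780888 + 330759)/(74840 + 466220) = (258285733991/780888)/541060 = (258285733991/780888)*(1/541060) = 258285733991/422507261280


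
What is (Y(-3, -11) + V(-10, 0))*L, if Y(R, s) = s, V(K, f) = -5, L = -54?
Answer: 864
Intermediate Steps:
(Y(-3, -11) + V(-10, 0))*L = (-11 - 5)*(-54) = -16*(-54) = 864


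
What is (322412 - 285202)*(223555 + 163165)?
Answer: 14389851200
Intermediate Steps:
(322412 - 285202)*(223555 + 163165) = 37210*386720 = 14389851200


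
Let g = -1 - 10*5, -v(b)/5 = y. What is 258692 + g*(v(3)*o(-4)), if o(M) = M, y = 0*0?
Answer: 258692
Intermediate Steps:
y = 0
v(b) = 0 (v(b) = -5*0 = 0)
g = -51 (g = -1 - 50 = -51)
258692 + g*(v(3)*o(-4)) = 258692 - 0*(-4) = 258692 - 51*0 = 258692 + 0 = 258692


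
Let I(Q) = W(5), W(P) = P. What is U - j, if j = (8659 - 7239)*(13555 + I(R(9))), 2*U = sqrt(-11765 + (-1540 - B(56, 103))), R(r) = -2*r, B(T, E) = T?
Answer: -19255200 + I*sqrt(13361)/2 ≈ -1.9255e+7 + 57.795*I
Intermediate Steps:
I(Q) = 5
U = I*sqrt(13361)/2 (U = sqrt(-11765 + (-1540 - 1*56))/2 = sqrt(-11765 + (-1540 - 56))/2 = sqrt(-11765 - 1596)/2 = sqrt(-13361)/2 = (I*sqrt(13361))/2 = I*sqrt(13361)/2 ≈ 57.795*I)
j = 19255200 (j = (8659 - 7239)*(13555 + 5) = 1420*13560 = 19255200)
U - j = I*sqrt(13361)/2 - 1*19255200 = I*sqrt(13361)/2 - 19255200 = -19255200 + I*sqrt(13361)/2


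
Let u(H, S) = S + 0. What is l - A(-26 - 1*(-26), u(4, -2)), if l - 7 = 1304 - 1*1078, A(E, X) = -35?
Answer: 268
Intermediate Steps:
u(H, S) = S
l = 233 (l = 7 + (1304 - 1*1078) = 7 + (1304 - 1078) = 7 + 226 = 233)
l - A(-26 - 1*(-26), u(4, -2)) = 233 - 1*(-35) = 233 + 35 = 268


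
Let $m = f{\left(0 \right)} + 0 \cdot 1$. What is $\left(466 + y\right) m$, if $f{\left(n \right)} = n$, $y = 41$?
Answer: $0$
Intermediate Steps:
$m = 0$ ($m = 0 + 0 \cdot 1 = 0 + 0 = 0$)
$\left(466 + y\right) m = \left(466 + 41\right) 0 = 507 \cdot 0 = 0$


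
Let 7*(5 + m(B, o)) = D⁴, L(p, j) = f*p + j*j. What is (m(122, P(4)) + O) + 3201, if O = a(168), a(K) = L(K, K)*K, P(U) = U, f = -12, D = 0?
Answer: 4406140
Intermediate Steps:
L(p, j) = j² - 12*p (L(p, j) = -12*p + j*j = -12*p + j² = j² - 12*p)
a(K) = K*(K² - 12*K) (a(K) = (K² - 12*K)*K = K*(K² - 12*K))
m(B, o) = -5 (m(B, o) = -5 + (⅐)*0⁴ = -5 + (⅐)*0 = -5 + 0 = -5)
O = 4402944 (O = 168²*(-12 + 168) = 28224*156 = 4402944)
(m(122, P(4)) + O) + 3201 = (-5 + 4402944) + 3201 = 4402939 + 3201 = 4406140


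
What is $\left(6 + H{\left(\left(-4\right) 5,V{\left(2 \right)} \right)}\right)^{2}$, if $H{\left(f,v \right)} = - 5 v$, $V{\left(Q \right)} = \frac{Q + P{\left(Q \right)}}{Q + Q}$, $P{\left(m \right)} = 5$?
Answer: $\frac{121}{16} \approx 7.5625$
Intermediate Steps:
$V{\left(Q \right)} = \frac{5 + Q}{2 Q}$ ($V{\left(Q \right)} = \frac{Q + 5}{Q + Q} = \frac{5 + Q}{2 Q}$)
$\left(6 + H{\left(\left(-4\right) 5,V{\left(2 \right)} \right)}\right)^{2} = \left(6 - 5 \frac{5 + 2}{2 \cdot 2}\right)^{2} = \left(6 - 5 \cdot \frac{1}{2} \cdot \frac{1}{2} \cdot 7\right)^{2} = \left(6 - \frac{35}{4}\right)^{2} = \left(- \frac{11}{4}\right)^{2} = \frac{121}{16}$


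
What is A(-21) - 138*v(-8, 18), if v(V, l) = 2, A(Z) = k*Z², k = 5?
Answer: 1929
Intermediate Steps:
A(Z) = 5*Z²
A(-21) - 138*v(-8, 18) = 5*(-21)² - 138*2 = 5*441 - 276 = 2205 - 276 = 1929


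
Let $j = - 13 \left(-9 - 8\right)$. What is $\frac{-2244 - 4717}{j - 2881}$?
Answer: $\frac{6961}{2660} \approx 2.6169$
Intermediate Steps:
$j = 221$ ($j = \left(-13\right) \left(-17\right) = 221$)
$\frac{-2244 - 4717}{j - 2881} = \frac{-2244 - 4717}{221 - 2881} = - \frac{6961}{-2660} = \left(-6961\right) \left(- \frac{1}{2660}\right) = \frac{6961}{2660}$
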